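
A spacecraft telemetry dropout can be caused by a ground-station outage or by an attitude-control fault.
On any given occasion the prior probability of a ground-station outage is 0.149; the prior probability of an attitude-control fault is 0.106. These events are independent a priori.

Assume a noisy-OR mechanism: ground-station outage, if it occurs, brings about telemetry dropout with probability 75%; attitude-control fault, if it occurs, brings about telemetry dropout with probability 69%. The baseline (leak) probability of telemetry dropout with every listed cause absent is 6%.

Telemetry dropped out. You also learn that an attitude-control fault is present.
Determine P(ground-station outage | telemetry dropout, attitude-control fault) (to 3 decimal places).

Under noisy-OR, P(telemetry dropout | causes) = 1 − (1−0.06)·∏(1−qᵢ) over the active causes.
Sum P(telemetry dropout|·) weighted by the priors over both values of ground-station outage:
  P(telemetry dropout | attitude-control fault) = 0.7086*0.851 + 0.92715*0.149
        = 0.603019 + 0.138145 = 0.741164
The terms with ground-station outage present sum to 0.138145, so
  P(ground-station outage | telemetry dropout, attitude-control fault) = 0.138145 / 0.741164 ≈ 0.186

P(ground-station outage | telemetry dropout, attitude-control fault) ≈ 0.186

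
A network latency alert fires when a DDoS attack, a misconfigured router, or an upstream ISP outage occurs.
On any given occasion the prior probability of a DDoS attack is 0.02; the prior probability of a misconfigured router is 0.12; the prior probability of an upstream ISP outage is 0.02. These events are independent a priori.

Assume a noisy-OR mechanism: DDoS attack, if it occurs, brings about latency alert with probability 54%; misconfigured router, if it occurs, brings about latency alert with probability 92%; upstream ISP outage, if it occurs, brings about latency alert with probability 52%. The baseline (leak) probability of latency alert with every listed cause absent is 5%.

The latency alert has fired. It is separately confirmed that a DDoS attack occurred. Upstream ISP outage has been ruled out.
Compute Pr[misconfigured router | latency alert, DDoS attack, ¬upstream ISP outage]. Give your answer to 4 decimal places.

Pr[misconfigured router | latency alert, DDoS attack, ¬upstream ISP outage] ≈ 0.1895

Under noisy-OR, P(latency alert | causes) = 1 − (1−0.05)·∏(1−qᵢ) over the active causes.
Numerator (weight on configurations with misconfigured router): 0.96504*0.12 = 0.115805
Denominator P(latency alert | DDoS attack, ¬upstream ISP outage): 0.563*0.88 + 0.96504*0.12 = 0.611245
P(misconfigured router | latency alert, DDoS attack, ¬upstream ISP outage) = 0.115805/0.611245 ≈ 0.1895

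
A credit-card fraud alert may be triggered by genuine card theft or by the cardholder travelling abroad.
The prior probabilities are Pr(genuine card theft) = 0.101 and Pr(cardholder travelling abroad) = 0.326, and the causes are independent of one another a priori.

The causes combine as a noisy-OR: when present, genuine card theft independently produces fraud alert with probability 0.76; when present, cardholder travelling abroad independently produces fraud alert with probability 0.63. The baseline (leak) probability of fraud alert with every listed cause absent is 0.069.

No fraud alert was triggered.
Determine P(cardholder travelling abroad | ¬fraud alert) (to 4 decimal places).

P(cardholder travelling abroad | ¬fraud alert) ≈ 0.1518

Under noisy-OR, P(fraud alert | causes) = 1 − (1−0.069)·∏(1−qᵢ) over the active causes.
Enumerate the 4 (genuine card theft, cardholder travelling abroad) configurations and weight by the priors:
  P(¬fraud alert) = 0.931×0.899×0.674 + 0.34447×0.899×0.326 + 0.22344×0.101×0.674 + 0.082673×0.101×0.326
        = 0.564117 + 0.100955 + 0.015210 + 0.002722 = 0.683004
Keeping only the cardholder travelling abroad-present terms gives 0.103677, so
  P(cardholder travelling abroad | ¬fraud alert) = 0.103677 / 0.683004 ≈ 0.1518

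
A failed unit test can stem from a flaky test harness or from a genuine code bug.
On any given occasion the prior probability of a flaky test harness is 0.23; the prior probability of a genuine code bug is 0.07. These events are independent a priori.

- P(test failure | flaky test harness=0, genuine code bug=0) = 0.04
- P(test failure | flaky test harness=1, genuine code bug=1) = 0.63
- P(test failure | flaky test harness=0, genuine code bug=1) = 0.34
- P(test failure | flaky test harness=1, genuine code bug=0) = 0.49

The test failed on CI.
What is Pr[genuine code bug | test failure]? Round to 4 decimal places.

Weight on genuine code bug=true, given the evidence: 0.018326 + 0.010143 = 0.028469
Denominator P(test failure): 0.04·0.77·0.93 + 0.34·0.77·0.07 + 0.49·0.23·0.93 + 0.63·0.23·0.07 = 0.161924
P(genuine code bug | test failure) = 0.028469/0.161924 ≈ 0.1758

Pr[genuine code bug | test failure] ≈ 0.1758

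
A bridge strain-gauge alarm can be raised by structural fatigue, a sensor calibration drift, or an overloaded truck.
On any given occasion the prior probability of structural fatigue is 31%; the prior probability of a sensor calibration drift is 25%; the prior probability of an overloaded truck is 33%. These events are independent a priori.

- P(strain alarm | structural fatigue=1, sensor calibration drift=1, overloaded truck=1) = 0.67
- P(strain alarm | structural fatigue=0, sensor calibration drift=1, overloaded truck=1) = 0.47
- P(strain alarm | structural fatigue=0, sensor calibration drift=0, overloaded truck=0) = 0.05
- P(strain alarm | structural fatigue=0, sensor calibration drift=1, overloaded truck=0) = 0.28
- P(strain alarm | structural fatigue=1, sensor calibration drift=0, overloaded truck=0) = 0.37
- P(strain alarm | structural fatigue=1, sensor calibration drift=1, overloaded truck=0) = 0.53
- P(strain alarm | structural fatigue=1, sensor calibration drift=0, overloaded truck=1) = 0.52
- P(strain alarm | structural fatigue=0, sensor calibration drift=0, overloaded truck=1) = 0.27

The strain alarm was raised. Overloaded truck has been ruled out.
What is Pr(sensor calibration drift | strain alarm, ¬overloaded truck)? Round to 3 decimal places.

Weight on sensor calibration drift=true, given the evidence: 0.048300 + 0.041075 = 0.089375
Normalizer over all consistent configurations: 0.05×0.69×0.75 + 0.28×0.69×0.25 + 0.37×0.31×0.75 + 0.53×0.31×0.25 = 0.201275
Posterior = 0.089375 / 0.201275 ≈ 0.444

Pr(sensor calibration drift | strain alarm, ¬overloaded truck) ≈ 0.444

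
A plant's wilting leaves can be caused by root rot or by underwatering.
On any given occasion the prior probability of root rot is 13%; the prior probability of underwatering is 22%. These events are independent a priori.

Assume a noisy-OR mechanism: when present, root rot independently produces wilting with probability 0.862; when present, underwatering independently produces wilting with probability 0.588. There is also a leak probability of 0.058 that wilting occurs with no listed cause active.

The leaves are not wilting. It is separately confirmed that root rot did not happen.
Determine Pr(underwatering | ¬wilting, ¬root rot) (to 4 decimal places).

Under noisy-OR, P(wilting | causes) = 1 − (1−0.058)·∏(1−qᵢ) over the active causes.
Numerator (weight on configurations with underwatering): 0.388104*0.22 = 0.085383
Normalizer over all consistent configurations: 0.942*0.78 + 0.388104*0.22 = 0.820143
Posterior = 0.085383 / 0.820143 ≈ 0.1041

Pr(underwatering | ¬wilting, ¬root rot) ≈ 0.1041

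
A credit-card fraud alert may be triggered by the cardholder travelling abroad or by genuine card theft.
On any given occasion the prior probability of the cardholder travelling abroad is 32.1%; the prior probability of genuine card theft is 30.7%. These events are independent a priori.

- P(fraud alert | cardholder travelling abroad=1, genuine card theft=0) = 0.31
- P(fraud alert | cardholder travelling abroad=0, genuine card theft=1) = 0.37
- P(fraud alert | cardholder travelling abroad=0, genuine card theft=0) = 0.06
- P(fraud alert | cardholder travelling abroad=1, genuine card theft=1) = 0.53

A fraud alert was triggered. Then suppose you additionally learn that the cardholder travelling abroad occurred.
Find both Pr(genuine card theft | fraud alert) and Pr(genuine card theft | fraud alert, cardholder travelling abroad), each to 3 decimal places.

Pr(genuine card theft | fraud alert) ≈ 0.571; Pr(genuine card theft | fraud alert, cardholder travelling abroad) ≈ 0.431

Weight on genuine card theft=true, given the evidence: 0.077128 + 0.052230 = 0.129358
Denominator P(fraud alert): 0.06·0.679·0.693 + 0.37·0.679·0.307 + 0.31·0.321·0.693 + 0.53·0.321·0.307 = 0.226551
Posterior = 0.129358 / 0.226551 ≈ 0.571

Now also conditioning on cardholder travelling abroad=true:
Weight on genuine card theft=true, given the evidence: 0.53*0.307 = 0.162710
The normalizing constant is 0.31*0.693 + 0.53*0.307 = 0.377540
P(genuine card theft | fraud alert, cardholder travelling abroad) = 0.162710/0.377540 ≈ 0.431
The drop from 0.571 to 0.431 is the explaining-away (discounting) effect.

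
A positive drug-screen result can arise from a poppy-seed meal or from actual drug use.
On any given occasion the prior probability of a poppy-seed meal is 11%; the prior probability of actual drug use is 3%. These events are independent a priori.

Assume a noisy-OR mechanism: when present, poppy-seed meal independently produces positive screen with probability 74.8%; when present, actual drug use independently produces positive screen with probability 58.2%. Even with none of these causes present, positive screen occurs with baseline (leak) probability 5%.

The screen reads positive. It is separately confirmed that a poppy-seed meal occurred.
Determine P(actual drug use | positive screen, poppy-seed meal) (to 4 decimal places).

Under noisy-OR, P(positive screen | causes) = 1 − (1−0.05)·∏(1−qᵢ) over the active causes.
By total probability over both values of actual drug use:
  P(positive screen | poppy-seed meal) = 0.7606×0.97 + 0.899931×0.03
        = 0.737782 + 0.026998 = 0.764780
Keeping only the actual drug use-present terms gives 0.026998, so
  P(actual drug use | positive screen, poppy-seed meal) = 0.026998 / 0.764780 ≈ 0.0353

P(actual drug use | positive screen, poppy-seed meal) ≈ 0.0353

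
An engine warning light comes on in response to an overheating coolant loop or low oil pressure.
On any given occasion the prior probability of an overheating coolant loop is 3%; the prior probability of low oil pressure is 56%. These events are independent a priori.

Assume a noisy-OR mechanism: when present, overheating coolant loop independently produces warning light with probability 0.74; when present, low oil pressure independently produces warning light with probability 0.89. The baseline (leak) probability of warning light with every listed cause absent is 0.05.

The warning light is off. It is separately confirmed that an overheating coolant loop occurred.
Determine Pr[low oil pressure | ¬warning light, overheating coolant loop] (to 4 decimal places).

Under noisy-OR, P(warning light | causes) = 1 − (1−0.05)·∏(1−qᵢ) over the active causes.
Enumerate both values of low oil pressure and weight by the priors:
  P(¬warning light | overheating coolant loop) = 0.247×0.44 + 0.02717×0.56
        = 0.108680 + 0.015215 = 0.123895
Keeping only the low oil pressure-present terms gives 0.015215, so
  P(low oil pressure | ¬warning light, overheating coolant loop) = 0.015215 / 0.123895 ≈ 0.1228

Pr[low oil pressure | ¬warning light, overheating coolant loop] ≈ 0.1228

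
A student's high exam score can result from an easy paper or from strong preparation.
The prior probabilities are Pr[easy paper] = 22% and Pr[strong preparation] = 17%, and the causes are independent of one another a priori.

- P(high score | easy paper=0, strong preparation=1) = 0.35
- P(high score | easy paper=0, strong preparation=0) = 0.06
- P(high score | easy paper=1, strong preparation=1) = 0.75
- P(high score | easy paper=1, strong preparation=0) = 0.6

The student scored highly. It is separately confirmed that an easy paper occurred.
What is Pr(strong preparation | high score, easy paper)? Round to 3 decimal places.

P(high score | easy paper) = 0.6*0.83 + 0.75*0.17 = 0.498000 + 0.127500 = 0.625500
Restricting to configurations with strong preparation present: 0.75*0.17 = 0.127500.
Hence the posterior is 0.127500/0.625500 ≈ 0.204.

Pr(strong preparation | high score, easy paper) ≈ 0.204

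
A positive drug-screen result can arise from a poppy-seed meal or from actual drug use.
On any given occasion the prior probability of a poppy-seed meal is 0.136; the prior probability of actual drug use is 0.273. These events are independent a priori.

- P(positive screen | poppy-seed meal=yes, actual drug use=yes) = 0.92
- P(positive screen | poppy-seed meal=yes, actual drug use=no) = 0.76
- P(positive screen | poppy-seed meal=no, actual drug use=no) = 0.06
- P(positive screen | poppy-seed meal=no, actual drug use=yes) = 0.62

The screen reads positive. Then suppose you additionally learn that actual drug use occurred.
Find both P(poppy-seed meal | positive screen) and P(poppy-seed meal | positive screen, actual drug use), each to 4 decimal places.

For the numerator, keep only poppy-seed meal=true terms: 0.075143 + 0.034158 = 0.109301
Normalizer over all consistent configurations: 0.06·0.864·0.727 + 0.62·0.864·0.273 + 0.76·0.136·0.727 + 0.92·0.136·0.273 = 0.293230
P(poppy-seed meal | positive screen) = 0.109301/0.293230 ≈ 0.3727

Now condition on the additional information:
Sum P(positive screen|·) weighted by the priors over both values of poppy-seed meal:
  P(positive screen | actual drug use) = 0.62×0.864 + 0.92×0.136
        = 0.535680 + 0.125120 = 0.660800
Configurations with poppy-seed meal contribute 0.125120, so
  P(poppy-seed meal | positive screen, actual drug use) = 0.125120 / 0.660800 ≈ 0.1893
— actual drug use explains away the evidence for poppy-seed meal.

P(poppy-seed meal | positive screen) ≈ 0.3727; P(poppy-seed meal | positive screen, actual drug use) ≈ 0.1893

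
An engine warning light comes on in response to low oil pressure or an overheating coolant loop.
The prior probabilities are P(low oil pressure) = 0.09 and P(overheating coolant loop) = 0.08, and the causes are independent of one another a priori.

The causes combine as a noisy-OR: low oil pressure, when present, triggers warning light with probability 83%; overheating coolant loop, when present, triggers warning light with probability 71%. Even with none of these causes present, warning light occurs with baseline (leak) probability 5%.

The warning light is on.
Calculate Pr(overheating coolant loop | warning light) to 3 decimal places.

Pr(overheating coolant loop | warning light) ≈ 0.349

Under noisy-OR, P(warning light | causes) = 1 − (1−0.05)·∏(1−qᵢ) over the active causes.
P(warning light) = 0.05·0.91·0.92 + 0.7245·0.91·0.08 + 0.8385·0.09·0.92 + 0.953165·0.09·0.08 = 0.041860 + 0.052744 + 0.069428 + 0.006863 = 0.170895
The overheating coolant loop-present share is 0.052744 + 0.006863 = 0.059607.
Hence the posterior is 0.059607/0.170895 ≈ 0.349.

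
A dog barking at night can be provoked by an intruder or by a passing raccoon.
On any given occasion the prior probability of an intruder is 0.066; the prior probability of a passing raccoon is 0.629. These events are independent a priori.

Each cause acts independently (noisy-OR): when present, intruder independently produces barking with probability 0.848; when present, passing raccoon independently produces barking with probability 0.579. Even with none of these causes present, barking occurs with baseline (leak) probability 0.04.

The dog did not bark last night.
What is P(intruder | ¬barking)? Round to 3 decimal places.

P(intruder | ¬barking) ≈ 0.011

Under noisy-OR, P(barking | causes) = 1 − (1−0.04)·∏(1−qᵢ) over the active causes.
Enumerate the 4 (intruder, passing raccoon) configurations and weight by the priors:
  P(¬barking) = 0.96*0.934*0.371 + 0.40416*0.934*0.629 + 0.14592*0.066*0.371 + 0.061432*0.066*0.629
        = 0.332653 + 0.237438 + 0.003573 + 0.002550 = 0.576214
Configurations with intruder contribute 0.006123, so
  P(intruder | ¬barking) = 0.006123 / 0.576214 ≈ 0.011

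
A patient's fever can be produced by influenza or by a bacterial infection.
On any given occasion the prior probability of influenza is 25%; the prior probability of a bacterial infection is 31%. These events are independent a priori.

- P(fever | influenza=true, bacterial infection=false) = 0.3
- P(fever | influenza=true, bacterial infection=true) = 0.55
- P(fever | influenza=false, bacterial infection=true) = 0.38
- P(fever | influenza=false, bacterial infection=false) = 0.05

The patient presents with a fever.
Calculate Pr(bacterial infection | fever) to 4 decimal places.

Pr(bacterial infection | fever) ≈ 0.6279

P(fever) = 0.05×0.75×0.69 + 0.38×0.75×0.31 + 0.3×0.25×0.69 + 0.55×0.25×0.31 = 0.025875 + 0.088350 + 0.051750 + 0.042625 = 0.208600
Of this, 0.130975 comes from 0.088350 + 0.042625 (the bacterial infection=true cases).
Hence the posterior is 0.130975/0.208600 ≈ 0.6279.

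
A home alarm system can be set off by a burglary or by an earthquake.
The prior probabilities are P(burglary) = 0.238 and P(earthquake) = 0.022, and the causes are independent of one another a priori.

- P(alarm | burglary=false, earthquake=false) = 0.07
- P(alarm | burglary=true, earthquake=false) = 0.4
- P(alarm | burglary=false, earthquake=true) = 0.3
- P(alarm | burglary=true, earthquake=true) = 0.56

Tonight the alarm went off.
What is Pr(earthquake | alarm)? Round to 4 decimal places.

Numerator (weight on configurations with earthquake): 0.005029 + 0.002932 = 0.007961
The normalizing constant is 0.07*0.762*0.978 + 0.3*0.762*0.022 + 0.4*0.238*0.978 + 0.56*0.238*0.022 = 0.153234
Posterior = 0.007961 / 0.153234 ≈ 0.0520

Pr(earthquake | alarm) ≈ 0.0520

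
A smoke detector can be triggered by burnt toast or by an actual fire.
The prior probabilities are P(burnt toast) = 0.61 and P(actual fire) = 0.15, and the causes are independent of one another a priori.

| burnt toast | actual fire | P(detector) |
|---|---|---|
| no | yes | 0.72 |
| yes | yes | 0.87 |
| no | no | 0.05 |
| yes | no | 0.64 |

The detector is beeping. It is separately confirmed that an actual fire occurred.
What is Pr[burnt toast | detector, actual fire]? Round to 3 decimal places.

By total probability over both values of burnt toast:
  P(detector | actual fire) = 0.72·0.39 + 0.87·0.61
        = 0.280800 + 0.530700 = 0.811500
Keeping only the burnt toast-present terms gives 0.530700, so
  P(burnt toast | detector, actual fire) = 0.530700 / 0.811500 ≈ 0.654

Pr[burnt toast | detector, actual fire] ≈ 0.654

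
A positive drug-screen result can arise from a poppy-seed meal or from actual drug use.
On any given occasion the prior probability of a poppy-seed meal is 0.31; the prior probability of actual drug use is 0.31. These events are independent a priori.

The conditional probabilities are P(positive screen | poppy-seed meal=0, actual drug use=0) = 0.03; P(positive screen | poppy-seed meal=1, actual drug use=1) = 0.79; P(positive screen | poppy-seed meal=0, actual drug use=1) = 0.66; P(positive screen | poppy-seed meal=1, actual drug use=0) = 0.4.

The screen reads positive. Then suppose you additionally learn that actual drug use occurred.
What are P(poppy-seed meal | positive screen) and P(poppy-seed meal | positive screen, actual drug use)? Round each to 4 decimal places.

P(poppy-seed meal | positive screen) ≈ 0.5095; P(poppy-seed meal | positive screen, actual drug use) ≈ 0.3497

For the numerator, keep only poppy-seed meal=true terms: 0.085560 + 0.075919 = 0.161479
Normalizer over all consistent configurations: 0.03*0.69*0.69 + 0.66*0.69*0.31 + 0.4*0.31*0.69 + 0.79*0.31*0.31 = 0.316936
P(poppy-seed meal | positive screen) = 0.161479/0.316936 ≈ 0.5095

Now condition on the additional information:
P(positive screen | actual drug use) = 0.66×0.69 + 0.79×0.31 = 0.455400 + 0.244900 = 0.700300
Restricting to configurations with poppy-seed meal present: 0.79×0.31 = 0.244900.
So P(poppy-seed meal | positive screen, actual drug use) = 0.244900/0.700300 ≈ 0.3497.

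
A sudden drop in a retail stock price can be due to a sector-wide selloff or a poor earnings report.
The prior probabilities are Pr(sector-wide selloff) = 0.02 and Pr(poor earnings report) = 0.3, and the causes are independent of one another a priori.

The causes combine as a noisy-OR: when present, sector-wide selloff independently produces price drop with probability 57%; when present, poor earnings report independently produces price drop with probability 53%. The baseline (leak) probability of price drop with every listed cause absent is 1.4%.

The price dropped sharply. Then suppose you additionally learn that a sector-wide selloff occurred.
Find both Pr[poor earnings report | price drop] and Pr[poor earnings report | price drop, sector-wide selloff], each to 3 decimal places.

Pr[poor earnings report | price drop] ≈ 0.902; Pr[poor earnings report | price drop, sector-wide selloff] ≈ 0.373

Under noisy-OR, P(price drop | causes) = 1 − (1−0.014)·∏(1−qᵢ) over the active causes.
Enumerate the 4 (sector-wide selloff, poor earnings report) configurations and weight by the priors:
  P(price drop) = 0.014×0.98×0.7 + 0.53658×0.98×0.3 + 0.57602×0.02×0.7 + 0.800729×0.02×0.3
        = 0.009604 + 0.157755 + 0.008064 + 0.004804 = 0.180227
The terms with poor earnings report present sum to 0.162559, so
  P(poor earnings report | price drop) = 0.162559 / 0.180227 ≈ 0.902

Now also conditioning on sector-wide selloff=true:
P(price drop | sector-wide selloff) = 0.57602×0.7 + 0.800729×0.3 = 0.403214 + 0.240219 = 0.643433
Of this, 0.240219 comes from 0.800729×0.3 (the poor earnings report=true cases).
Hence the posterior is 0.240219/0.643433 ≈ 0.373.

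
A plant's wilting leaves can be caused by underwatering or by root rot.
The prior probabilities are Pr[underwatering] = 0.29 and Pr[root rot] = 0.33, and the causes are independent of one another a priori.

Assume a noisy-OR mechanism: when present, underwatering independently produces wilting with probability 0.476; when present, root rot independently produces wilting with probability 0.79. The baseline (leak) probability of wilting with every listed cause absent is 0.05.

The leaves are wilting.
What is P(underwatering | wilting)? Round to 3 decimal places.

Under noisy-OR, P(wilting | causes) = 1 − (1−0.05)·∏(1−qᵢ) over the active causes.
P(wilting) = 0.05*0.71*0.67 + 0.8005*0.71*0.33 + 0.5022*0.29*0.67 + 0.895462*0.29*0.33 = 0.023785 + 0.187557 + 0.097577 + 0.085696 = 0.394615
Of this, 0.183273 comes from 0.097577 + 0.085696 (the underwatering=true cases).
So P(underwatering | wilting) = 0.183273/0.394615 ≈ 0.464.

P(underwatering | wilting) ≈ 0.464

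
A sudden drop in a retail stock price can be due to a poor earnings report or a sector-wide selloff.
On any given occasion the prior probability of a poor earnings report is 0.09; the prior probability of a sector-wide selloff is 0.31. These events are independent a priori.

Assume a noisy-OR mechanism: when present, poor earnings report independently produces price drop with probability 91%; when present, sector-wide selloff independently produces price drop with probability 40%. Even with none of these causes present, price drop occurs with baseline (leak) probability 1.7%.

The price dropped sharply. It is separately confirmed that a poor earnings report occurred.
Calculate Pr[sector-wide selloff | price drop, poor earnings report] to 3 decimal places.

Under noisy-OR, P(price drop | causes) = 1 − (1−0.017)·∏(1−qᵢ) over the active causes.
Weight on sector-wide selloff=true, given the evidence: 0.946918×0.31 = 0.293545
The normalizing constant is 0.91153×0.69 + 0.946918×0.31 = 0.922501
Posterior = 0.293545 / 0.922501 ≈ 0.318

Pr[sector-wide selloff | price drop, poor earnings report] ≈ 0.318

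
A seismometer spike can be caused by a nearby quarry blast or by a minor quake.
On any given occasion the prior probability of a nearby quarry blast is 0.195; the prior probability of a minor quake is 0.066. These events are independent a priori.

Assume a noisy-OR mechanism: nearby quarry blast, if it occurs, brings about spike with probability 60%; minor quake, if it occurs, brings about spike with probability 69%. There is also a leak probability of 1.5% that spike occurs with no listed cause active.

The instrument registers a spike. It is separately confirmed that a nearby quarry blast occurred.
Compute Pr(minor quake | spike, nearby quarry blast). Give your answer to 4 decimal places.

Under noisy-OR, P(spike | causes) = 1 − (1−0.015)·∏(1−qᵢ) over the active causes.
P(spike | nearby quarry blast) = 0.606*0.934 + 0.87786*0.066 = 0.566004 + 0.057939 = 0.623943
The minor quake-present share is 0.87786*0.066 = 0.057939.
Hence the posterior is 0.057939/0.623943 ≈ 0.0929.

Pr(minor quake | spike, nearby quarry blast) ≈ 0.0929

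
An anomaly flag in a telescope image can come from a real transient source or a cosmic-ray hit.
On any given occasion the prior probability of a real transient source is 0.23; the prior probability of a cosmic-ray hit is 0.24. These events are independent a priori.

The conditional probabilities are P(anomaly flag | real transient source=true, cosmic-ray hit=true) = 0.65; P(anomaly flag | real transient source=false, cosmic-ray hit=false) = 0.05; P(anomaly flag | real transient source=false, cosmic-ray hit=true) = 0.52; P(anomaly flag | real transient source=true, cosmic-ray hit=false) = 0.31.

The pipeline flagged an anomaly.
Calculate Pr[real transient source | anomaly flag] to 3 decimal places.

By total probability over the 4 (real transient source, cosmic-ray hit) configurations:
  P(anomaly flag) = 0.05*0.77*0.76 + 0.52*0.77*0.24 + 0.31*0.23*0.76 + 0.65*0.23*0.24
        = 0.029260 + 0.096096 + 0.054188 + 0.035880 = 0.215424
Configurations with real transient source contribute 0.090068, so
  P(real transient source | anomaly flag) = 0.090068 / 0.215424 ≈ 0.418

Pr[real transient source | anomaly flag] ≈ 0.418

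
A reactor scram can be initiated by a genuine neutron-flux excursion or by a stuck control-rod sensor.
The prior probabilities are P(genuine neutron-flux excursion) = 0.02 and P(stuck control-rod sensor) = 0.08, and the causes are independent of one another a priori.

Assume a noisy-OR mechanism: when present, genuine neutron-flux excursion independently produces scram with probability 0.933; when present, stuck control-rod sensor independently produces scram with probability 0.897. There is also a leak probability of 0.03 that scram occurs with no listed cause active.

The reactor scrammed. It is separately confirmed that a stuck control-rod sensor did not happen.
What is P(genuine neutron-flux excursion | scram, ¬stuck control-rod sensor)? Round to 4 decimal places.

P(genuine neutron-flux excursion | scram, ¬stuck control-rod sensor) ≈ 0.3888

Under noisy-OR, P(scram | causes) = 1 − (1−0.03)·∏(1−qᵢ) over the active causes.
Numerator (weight on configurations with genuine neutron-flux excursion): 0.93501·0.02 = 0.018700
Denominator P(scram | ¬stuck control-rod sensor): 0.03·0.98 + 0.93501·0.02 = 0.048100
P(genuine neutron-flux excursion | scram, ¬stuck control-rod sensor) = 0.018700/0.048100 ≈ 0.3888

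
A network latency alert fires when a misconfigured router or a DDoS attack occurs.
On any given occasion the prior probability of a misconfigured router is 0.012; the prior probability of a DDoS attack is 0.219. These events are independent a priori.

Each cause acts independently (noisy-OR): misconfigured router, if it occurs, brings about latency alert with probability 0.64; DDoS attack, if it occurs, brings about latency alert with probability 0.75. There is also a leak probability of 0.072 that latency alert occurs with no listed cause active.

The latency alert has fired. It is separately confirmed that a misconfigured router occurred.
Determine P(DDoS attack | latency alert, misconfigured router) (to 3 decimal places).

P(DDoS attack | latency alert, misconfigured router) ≈ 0.278

Under noisy-OR, P(latency alert | causes) = 1 − (1−0.072)·∏(1−qᵢ) over the active causes.
Weight on DDoS attack=true, given the evidence: 0.91648*0.219 = 0.200709
The normalizing constant is 0.66592*0.781 + 0.91648*0.219 = 0.720793
P(DDoS attack | latency alert, misconfigured router) = 0.200709/0.720793 ≈ 0.278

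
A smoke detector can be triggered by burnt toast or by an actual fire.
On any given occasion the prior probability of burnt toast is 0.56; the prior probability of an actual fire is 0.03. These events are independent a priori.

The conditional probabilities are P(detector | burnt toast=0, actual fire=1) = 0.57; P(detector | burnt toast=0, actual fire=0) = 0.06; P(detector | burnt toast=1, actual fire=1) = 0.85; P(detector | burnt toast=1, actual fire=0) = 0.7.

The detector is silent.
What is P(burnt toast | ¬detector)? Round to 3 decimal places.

P(burnt toast | ¬detector) ≈ 0.289

Sum P(¬detector|·) weighted by the priors over the 4 (burnt toast, actual fire) configurations:
  P(¬detector) = 0.94·0.44·0.97 + 0.43·0.44·0.03 + 0.3·0.56·0.97 + 0.15·0.56·0.03
        = 0.401192 + 0.005676 + 0.162960 + 0.002520 = 0.572348
The terms with burnt toast present sum to 0.165480, so
  P(burnt toast | ¬detector) = 0.165480 / 0.572348 ≈ 0.289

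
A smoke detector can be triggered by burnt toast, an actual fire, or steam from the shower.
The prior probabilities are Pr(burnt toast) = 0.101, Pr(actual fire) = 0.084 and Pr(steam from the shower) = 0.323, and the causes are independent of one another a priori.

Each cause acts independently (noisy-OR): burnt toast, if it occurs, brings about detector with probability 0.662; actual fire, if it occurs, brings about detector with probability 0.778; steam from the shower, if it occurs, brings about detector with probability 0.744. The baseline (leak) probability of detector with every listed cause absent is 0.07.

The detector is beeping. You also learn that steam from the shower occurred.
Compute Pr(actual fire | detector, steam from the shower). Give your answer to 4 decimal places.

Under noisy-OR, P(detector | causes) = 1 − (1−0.07)·∏(1−qᵢ) over the active causes.
For the numerator, keep only actual fire=true terms: 0.071525 + 0.008332 = 0.079857
Normalizer over all consistent configurations: 0.76192·0.899·0.916 + 0.947146·0.899·0.084 + 0.919529·0.101·0.916 + 0.982135·0.101·0.084 = 0.792357
Posterior = 0.079857 / 0.792357 ≈ 0.1008

Pr(actual fire | detector, steam from the shower) ≈ 0.1008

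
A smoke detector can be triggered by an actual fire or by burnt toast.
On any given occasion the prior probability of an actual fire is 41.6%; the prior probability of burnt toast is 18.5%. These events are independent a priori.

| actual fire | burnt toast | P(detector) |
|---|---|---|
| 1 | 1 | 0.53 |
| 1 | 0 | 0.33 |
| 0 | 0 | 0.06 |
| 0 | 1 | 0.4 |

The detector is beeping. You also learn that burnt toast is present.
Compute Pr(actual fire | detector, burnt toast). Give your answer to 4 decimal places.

P(detector | burnt toast) = 0.4*0.584 + 0.53*0.416 = 0.233600 + 0.220480 = 0.454080
The actual fire-present share is 0.53*0.416 = 0.220480.
P(actual fire | detector, burnt toast) = 0.220480 / 0.454080 ≈ 0.4856

Pr(actual fire | detector, burnt toast) ≈ 0.4856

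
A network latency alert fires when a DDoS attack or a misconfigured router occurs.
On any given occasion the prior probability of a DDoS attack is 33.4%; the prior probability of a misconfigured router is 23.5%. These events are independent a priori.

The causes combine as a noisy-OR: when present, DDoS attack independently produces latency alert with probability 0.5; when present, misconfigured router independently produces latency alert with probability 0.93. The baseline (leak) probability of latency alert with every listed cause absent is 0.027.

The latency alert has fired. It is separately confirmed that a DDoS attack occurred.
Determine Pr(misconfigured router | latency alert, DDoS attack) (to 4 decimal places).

Pr(misconfigured router | latency alert, DDoS attack) ≈ 0.3662

Under noisy-OR, P(latency alert | causes) = 1 − (1−0.027)·∏(1−qᵢ) over the active causes.
P(latency alert | DDoS attack) = 0.5135×0.765 + 0.965945×0.235 = 0.392827 + 0.226997 = 0.619824
Restricting to configurations with misconfigured router present: 0.965945×0.235 = 0.226997.
Hence the posterior is 0.226997/0.619824 ≈ 0.3662.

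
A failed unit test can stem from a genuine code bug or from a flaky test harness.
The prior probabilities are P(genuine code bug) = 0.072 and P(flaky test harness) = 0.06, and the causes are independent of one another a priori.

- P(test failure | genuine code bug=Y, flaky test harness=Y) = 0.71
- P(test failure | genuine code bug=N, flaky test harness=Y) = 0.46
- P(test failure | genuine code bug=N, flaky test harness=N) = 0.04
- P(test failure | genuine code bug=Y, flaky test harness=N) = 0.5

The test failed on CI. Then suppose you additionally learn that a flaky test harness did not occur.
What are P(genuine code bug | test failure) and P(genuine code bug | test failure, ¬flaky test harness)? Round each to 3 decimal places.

For the numerator, keep only genuine code bug=true terms: 0.033840 + 0.003067 = 0.036907
Normalizer over all consistent configurations: 0.04×0.928×0.94 + 0.46×0.928×0.06 + 0.5×0.072×0.94 + 0.71×0.072×0.06 = 0.097413
P(genuine code bug | test failure) = 0.036907/0.097413 ≈ 0.379

Now condition on the additional information:
P(test failure | ¬flaky test harness) = 0.04*0.928 + 0.5*0.072 = 0.037120 + 0.036000 = 0.073120
Restricting to configurations with genuine code bug present: 0.5*0.072 = 0.036000.
P(genuine code bug | test failure, ¬flaky test harness) = 0.036000 / 0.073120 ≈ 0.492

P(genuine code bug | test failure) ≈ 0.379; P(genuine code bug | test failure, ¬flaky test harness) ≈ 0.492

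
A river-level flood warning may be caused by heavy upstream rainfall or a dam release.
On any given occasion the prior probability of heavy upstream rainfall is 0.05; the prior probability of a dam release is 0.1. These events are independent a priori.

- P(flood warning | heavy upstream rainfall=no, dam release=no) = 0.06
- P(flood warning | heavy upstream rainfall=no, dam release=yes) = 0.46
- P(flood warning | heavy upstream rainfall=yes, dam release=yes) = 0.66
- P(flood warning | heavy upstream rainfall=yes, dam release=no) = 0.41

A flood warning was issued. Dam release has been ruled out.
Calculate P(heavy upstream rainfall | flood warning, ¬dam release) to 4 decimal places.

P(heavy upstream rainfall | flood warning, ¬dam release) ≈ 0.2645

P(flood warning | ¬dam release) = 0.06×0.95 + 0.41×0.05 = 0.057000 + 0.020500 = 0.077500
Restricting to configurations with heavy upstream rainfall present: 0.41×0.05 = 0.020500.
P(heavy upstream rainfall | flood warning, ¬dam release) = 0.020500 / 0.077500 ≈ 0.2645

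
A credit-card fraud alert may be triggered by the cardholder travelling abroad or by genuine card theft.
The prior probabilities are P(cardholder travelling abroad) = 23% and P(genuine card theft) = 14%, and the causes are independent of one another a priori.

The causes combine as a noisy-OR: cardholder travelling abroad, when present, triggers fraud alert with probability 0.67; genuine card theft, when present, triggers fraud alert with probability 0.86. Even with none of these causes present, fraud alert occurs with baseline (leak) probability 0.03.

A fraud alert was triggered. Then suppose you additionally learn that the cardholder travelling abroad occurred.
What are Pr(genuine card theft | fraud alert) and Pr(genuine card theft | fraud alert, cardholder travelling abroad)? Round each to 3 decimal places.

Under noisy-OR, P(fraud alert | causes) = 1 − (1−0.03)·∏(1−qᵢ) over the active causes.
P(fraud alert) = 0.03*0.77*0.86 + 0.8642*0.77*0.14 + 0.6799*0.23*0.86 + 0.955186*0.23*0.14 = 0.019866 + 0.093161 + 0.134484 + 0.030757 = 0.278268
Restricting to configurations with genuine card theft present: 0.093161 + 0.030757 = 0.123918.
P(genuine card theft | fraud alert) = 0.123918 / 0.278268 ≈ 0.445

Now also conditioning on cardholder travelling abroad=true:
By total probability over both values of genuine card theft:
  P(fraud alert | cardholder travelling abroad) = 0.6799·0.86 + 0.955186·0.14
        = 0.584714 + 0.133726 = 0.718440
The terms with genuine card theft present sum to 0.133726, so
  P(genuine card theft | fraud alert, cardholder travelling abroad) = 0.133726 / 0.718440 ≈ 0.186
The drop from 0.445 to 0.186 is the explaining-away (discounting) effect.

Pr(genuine card theft | fraud alert) ≈ 0.445; Pr(genuine card theft | fraud alert, cardholder travelling abroad) ≈ 0.186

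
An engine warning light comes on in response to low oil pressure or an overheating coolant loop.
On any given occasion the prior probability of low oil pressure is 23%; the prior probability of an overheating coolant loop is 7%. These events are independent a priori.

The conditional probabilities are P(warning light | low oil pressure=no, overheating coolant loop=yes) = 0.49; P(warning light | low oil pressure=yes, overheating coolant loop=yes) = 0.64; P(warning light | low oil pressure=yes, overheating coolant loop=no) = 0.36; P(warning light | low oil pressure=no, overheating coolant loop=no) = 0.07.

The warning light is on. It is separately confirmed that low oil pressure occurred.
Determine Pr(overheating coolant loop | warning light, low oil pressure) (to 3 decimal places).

P(warning light | low oil pressure) = 0.36·0.93 + 0.64·0.07 = 0.334800 + 0.044800 = 0.379600
Restricting to configurations with overheating coolant loop present: 0.64·0.07 = 0.044800.
So P(overheating coolant loop | warning light, low oil pressure) = 0.044800/0.379600 ≈ 0.118.

Pr(overheating coolant loop | warning light, low oil pressure) ≈ 0.118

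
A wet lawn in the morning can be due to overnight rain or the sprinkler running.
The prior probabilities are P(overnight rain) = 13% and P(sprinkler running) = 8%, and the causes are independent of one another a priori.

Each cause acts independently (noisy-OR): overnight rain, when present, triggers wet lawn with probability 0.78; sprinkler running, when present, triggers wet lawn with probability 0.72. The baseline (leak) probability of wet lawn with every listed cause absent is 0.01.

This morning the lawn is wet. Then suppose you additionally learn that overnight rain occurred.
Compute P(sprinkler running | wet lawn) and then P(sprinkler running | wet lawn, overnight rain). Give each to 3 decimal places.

Under noisy-OR, P(wet lawn | causes) = 1 − (1−0.01)·∏(1−qᵢ) over the active causes.
P(wet lawn) = 0.01*0.87*0.92 + 0.7228*0.87*0.08 + 0.7822*0.13*0.92 + 0.939016*0.13*0.08 = 0.008004 + 0.050307 + 0.093551 + 0.009766 = 0.161628
Restricting to configurations with sprinkler running present: 0.050307 + 0.009766 = 0.060073.
Hence the posterior is 0.060073/0.161628 ≈ 0.372.

With the extra evidence:
P(wet lawn | overnight rain) = 0.7822·0.92 + 0.939016·0.08 = 0.719624 + 0.075121 = 0.794745
Restricting to configurations with sprinkler running present: 0.939016·0.08 = 0.075121.
Hence the posterior is 0.075121/0.794745 ≈ 0.095.
— overnight rain explains away the evidence for sprinkler running.

P(sprinkler running | wet lawn) ≈ 0.372; P(sprinkler running | wet lawn, overnight rain) ≈ 0.095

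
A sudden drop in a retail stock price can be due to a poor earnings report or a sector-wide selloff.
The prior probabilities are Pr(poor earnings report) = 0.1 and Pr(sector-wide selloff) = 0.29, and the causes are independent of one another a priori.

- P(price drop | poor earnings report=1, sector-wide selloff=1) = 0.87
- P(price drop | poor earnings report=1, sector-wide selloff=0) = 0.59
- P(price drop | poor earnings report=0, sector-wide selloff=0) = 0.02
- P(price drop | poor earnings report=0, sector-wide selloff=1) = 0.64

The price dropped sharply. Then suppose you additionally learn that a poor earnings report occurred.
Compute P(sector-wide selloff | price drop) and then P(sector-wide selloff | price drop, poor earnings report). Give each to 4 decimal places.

Enumerate the 4 (poor earnings report, sector-wide selloff) configurations and weight by the priors:
  P(price drop) = 0.02*0.9*0.71 + 0.64*0.9*0.29 + 0.59*0.1*0.71 + 0.87*0.1*0.29
        = 0.012780 + 0.167040 + 0.041890 + 0.025230 = 0.246940
The terms with sector-wide selloff present sum to 0.192270, so
  P(sector-wide selloff | price drop) = 0.192270 / 0.246940 ≈ 0.7786

Now also conditioning on poor earnings report=true:
Enumerate both values of sector-wide selloff and weight by the priors:
  P(price drop | poor earnings report) = 0.59*0.71 + 0.87*0.29
        = 0.418900 + 0.252300 = 0.671200
Configurations with sector-wide selloff contribute 0.252300, so
  P(sector-wide selloff | price drop, poor earnings report) = 0.252300 / 0.671200 ≈ 0.3759

P(sector-wide selloff | price drop) ≈ 0.7786; P(sector-wide selloff | price drop, poor earnings report) ≈ 0.3759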